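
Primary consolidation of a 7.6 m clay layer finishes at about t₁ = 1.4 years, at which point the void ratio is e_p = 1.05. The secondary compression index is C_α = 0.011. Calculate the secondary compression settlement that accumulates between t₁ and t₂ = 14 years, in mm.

Secondary compression: S_s = C_α·H/(1+e_p)·log₁₀(t₂/t₁)
S_s = 0.011×7.6/(1+1.05)×log₁₀(14/1.4)
    = 0.04078 × 1 = 0.04078 m

S_s ≈ 40.8 mm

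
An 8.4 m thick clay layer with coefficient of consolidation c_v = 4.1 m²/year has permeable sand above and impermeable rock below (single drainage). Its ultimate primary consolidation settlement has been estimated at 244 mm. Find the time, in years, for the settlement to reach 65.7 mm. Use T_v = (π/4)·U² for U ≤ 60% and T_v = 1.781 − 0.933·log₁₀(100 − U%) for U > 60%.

t ≈ 0.98 years

Drainage path length: H_d = H = 8.4 m (single drainage).
U = S(t)/S_ult = 65.7/244 = 0.2693.
U ≤ 60%: T_v = (π/4)·U² = (π/4)×0.26926² = 0.056943.
t = T_v·H_d²/c_v = 0.056943×8.4²/4.1 = 0.98 years.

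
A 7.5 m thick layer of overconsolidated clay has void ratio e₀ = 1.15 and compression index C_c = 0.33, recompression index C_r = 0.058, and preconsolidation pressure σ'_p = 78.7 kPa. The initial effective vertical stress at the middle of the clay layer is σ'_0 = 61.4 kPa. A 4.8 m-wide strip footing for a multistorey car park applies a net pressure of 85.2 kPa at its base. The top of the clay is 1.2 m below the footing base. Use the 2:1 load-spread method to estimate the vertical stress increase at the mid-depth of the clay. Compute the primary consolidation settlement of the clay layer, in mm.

Mid-depth of clay below the footing base: z = 1.2 + 7.5/2 = 4.95 m.
Stress increase at mid-clay by the 2:1 spreading method:
Δσ = qB/(B+z) = 85.2×4.8/(4.8+4.95) = 41.945 kPa
Final effective stress: σ'_f = 61.4 + 41.945 = 103.34 kPa.
σ'_f = 103.34 > σ'_p = 78.7 kPa, so the stress path crosses the preconsolidation pressure — recompression up to σ'_p, then virgin compression beyond:
S_c = H/(1+e₀)·[C_r·log₁₀(σ'_p/σ'_0) + C_c·log₁₀(σ'_f/σ'_p)]
    = 7.5/2.15 × [0.058×log₁₀(78.7/61.4) + 0.33×log₁₀(103.34/78.7)]
    = 3.4884 × [0.0062528 + 0.039037] = 0.158 m

S_c ≈ 158 mm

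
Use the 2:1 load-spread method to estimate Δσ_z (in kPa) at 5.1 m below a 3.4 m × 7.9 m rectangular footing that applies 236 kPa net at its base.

By the 2:1 method the load spreads at 1 horizontal : 2 vertical, so at depth z the loaded area has grown by z in each plan dimension:
Δσ = qBL/((B+z)(L+z)) = 236×3.4×7.9/((3.4+5.1)(7.9+5.1)) = 57.366 kPa

Δσ_z ≈ 57.4 kPa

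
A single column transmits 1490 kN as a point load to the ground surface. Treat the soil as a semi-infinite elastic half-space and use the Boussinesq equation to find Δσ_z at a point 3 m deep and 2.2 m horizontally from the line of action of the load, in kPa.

Δσ_z ≈ 27 kPa

Boussinesq vertical stress below a point load on an elastic half-space:
Δσ_z = 3P/(2πz²) · [1 + (r/z)²]^(−5/2)
r/z = 2.2/3 = 0.73333; [1+(r/z)²]^(−5/2) = 0.34101.
Δσ_z = 3×1490/(2π×3²) × 0.34101 = 79.047 × 0.34101 = 26.96 kPa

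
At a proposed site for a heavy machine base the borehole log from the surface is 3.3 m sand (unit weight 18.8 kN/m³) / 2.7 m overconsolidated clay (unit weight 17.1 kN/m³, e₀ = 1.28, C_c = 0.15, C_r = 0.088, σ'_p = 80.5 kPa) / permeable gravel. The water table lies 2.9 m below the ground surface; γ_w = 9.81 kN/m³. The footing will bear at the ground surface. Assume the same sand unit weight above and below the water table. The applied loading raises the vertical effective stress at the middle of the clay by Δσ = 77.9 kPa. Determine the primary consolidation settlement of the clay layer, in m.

S_c ≈ 0.0535 m

Mid-depth of clay below the ground surface: z = 3.3 + 2.7/2 = 4.65 m.
Total vertical stress at mid-clay: σ_v = 18.8×3.3 + 17.1×1.35 = 85.125 kPa.
Pore pressure: u = 9.81×(4.65 − 2.9) = 17.168 kPa.
Initial effective stress: σ'_0 = σ_v − u = 85.125 − 17.168 = 67.957 kPa.
Final effective stress: σ'_f = 67.957 + 77.9 = 145.86 kPa.
σ'_f = 145.86 > σ'_p = 80.5 kPa, so the stress path crosses the preconsolidation pressure — recompression up to σ'_p, then virgin compression beyond:
S_c = H/(1+e₀)·[C_r·log₁₀(σ'_p/σ'_0) + C_c·log₁₀(σ'_f/σ'_p)]
    = 2.7/2.28 × [0.088×log₁₀(80.5/67.957) + 0.15×log₁₀(145.86/80.5)]
    = 1.1842 × [0.0064734 + 0.038721] = 0.05352 m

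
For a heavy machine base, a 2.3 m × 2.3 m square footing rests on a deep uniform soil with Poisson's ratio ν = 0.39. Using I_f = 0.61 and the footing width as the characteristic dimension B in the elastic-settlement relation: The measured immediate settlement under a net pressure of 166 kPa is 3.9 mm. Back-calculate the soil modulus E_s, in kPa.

S_e = q·B·(1−ν²)/E_s · I_f  ⇒  E_s = q·B·(1−ν²)·I_f / S_e.
E_s = 166 × 2.3 × 0.8479 × 0.61 / 0.0039 = 50630 kPa

E_s ≈ 50600 kPa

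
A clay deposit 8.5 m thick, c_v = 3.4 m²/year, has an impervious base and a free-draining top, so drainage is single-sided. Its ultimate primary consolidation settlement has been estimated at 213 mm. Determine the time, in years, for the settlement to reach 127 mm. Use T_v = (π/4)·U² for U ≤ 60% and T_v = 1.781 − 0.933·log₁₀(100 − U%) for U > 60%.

t ≈ 5.93 years

Drainage path length: H_d = H = 8.5 m (single drainage).
U = S(t)/S_ult = 127/213 = 0.5962.
U ≤ 60%: T_v = (π/4)·U² = (π/4)×0.59624² = 0.27921.
t = T_v·H_d²/c_v = 0.27921×8.5²/3.4 = 5.933 years.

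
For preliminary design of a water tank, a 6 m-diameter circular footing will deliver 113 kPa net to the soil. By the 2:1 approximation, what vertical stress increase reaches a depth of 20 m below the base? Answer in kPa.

By the 2:1 method the load spreads at 1 horizontal : 2 vertical, so at depth z the loaded area has grown by z in each plan dimension:
Δσ ≈ qD²/(D+z)² = 113×6²/(6+20)² = 6.0178 kPa

Δσ_z ≈ 6.02 kPa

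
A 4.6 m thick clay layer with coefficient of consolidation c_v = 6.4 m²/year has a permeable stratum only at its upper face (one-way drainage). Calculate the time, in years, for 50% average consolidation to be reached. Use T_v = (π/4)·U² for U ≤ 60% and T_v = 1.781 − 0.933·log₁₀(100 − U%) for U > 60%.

Drainage path length: H_d = H = 4.6 m (single drainage).
U ≤ 60%: T_v = (π/4)·U² = (π/4)×0.5² = 0.19635.
t = T_v·H_d²/c_v = 0.19635×4.6²/6.4 = 0.6492 years.

t ≈ 0.649 years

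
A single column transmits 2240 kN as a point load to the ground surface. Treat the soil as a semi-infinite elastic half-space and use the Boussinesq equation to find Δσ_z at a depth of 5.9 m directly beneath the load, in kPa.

Δσ_z ≈ 30.7 kPa

Boussinesq vertical stress below a point load on an elastic half-space:
Δσ_z = 3P/(2πz²) · [1 + (r/z)²]^(−5/2)
r/z = 0/5.9 = 0; [1+(r/z)²]^(−5/2) = 1.
Δσ_z = 3×2240/(2π×5.9²) × 1 = 30.725 × 1 = 30.73 kPa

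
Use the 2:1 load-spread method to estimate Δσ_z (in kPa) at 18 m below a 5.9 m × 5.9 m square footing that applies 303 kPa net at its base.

Δσ_z ≈ 18.5 kPa

By the 2:1 method the load spreads at 1 horizontal : 2 vertical, so at depth z the loaded area has grown by z in each plan dimension:
Δσ = qBL/((B+z)(L+z)) = 303×5.9×5.9/((5.9+18)(5.9+18)) = 18.465 kPa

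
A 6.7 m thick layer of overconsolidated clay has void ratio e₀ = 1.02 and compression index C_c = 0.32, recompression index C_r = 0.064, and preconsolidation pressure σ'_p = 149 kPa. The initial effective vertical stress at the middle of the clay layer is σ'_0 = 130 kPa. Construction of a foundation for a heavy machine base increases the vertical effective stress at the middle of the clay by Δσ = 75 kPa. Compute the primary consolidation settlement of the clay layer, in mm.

S_c ≈ 160 mm

Final effective stress: σ'_f = 130 + 75 = 205 kPa.
σ'_f = 205 > σ'_p = 149 kPa, so the stress path crosses the preconsolidation pressure — recompression up to σ'_p, then virgin compression beyond:
S_c = H/(1+e₀)·[C_r·log₁₀(σ'_p/σ'_0) + C_c·log₁₀(σ'_f/σ'_p)]
    = 6.7/2.02 × [0.064×log₁₀(149/130) + 0.32×log₁₀(205/149)]
    = 3.3168 × [0.0037915 + 0.044342] = 0.1596 m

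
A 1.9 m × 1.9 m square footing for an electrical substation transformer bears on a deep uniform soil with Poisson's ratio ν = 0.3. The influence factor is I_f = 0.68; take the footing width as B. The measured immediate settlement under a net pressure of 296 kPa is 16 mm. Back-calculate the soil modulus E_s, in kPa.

S_e = q·B·(1−ν²)/E_s · I_f  ⇒  E_s = q·B·(1−ν²)·I_f / S_e.
E_s = 296 × 1.9 × 0.91 × 0.68 / 0.016 = 21750 kPa

E_s ≈ 21800 kPa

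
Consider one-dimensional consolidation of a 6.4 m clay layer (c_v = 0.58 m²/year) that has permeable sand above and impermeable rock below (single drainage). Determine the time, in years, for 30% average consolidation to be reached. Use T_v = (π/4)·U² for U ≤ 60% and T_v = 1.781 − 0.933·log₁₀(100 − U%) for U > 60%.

Drainage path length: H_d = H = 6.4 m (single drainage).
U ≤ 60%: T_v = (π/4)·U² = (π/4)×0.3² = 0.070686.
t = T_v·H_d²/c_v = 0.070686×6.4²/0.58 = 4.992 years.

t ≈ 4.99 years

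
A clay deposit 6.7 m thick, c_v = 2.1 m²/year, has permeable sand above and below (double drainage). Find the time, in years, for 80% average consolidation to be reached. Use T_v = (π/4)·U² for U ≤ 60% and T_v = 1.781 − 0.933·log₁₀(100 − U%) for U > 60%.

t ≈ 3.03 years

Drainage path length: H_d = H/2 = 3.35 m (double drainage).
U > 60%: T_v = 1.781 − 0.933·log₁₀(100 − 80) = 0.56714.
t = T_v·H_d²/c_v = 0.56714×3.35²/2.1 = 3.031 years.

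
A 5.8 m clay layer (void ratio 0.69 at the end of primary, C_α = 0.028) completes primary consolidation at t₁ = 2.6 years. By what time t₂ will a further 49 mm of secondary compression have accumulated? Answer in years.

t₂ ≈ 8.41 years

S_s = C_α·H/(1+e_p)·log₁₀(t₂/t₁) ⇒ log₁₀(t₂/t₁) = S_s·(1+e_p)/(C_α·H).
log₁₀(t₂/t₁) = 0.049 × (1+0.69) / (0.028×5.8) = 0.5099
t₂ = t₁ × 10^0.5099 = 2.6 × 3.235 = 8.412 years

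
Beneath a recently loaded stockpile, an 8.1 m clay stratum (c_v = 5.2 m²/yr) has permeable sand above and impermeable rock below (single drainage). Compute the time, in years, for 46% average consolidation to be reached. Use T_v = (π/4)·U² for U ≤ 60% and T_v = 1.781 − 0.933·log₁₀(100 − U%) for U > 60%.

Drainage path length: H_d = H = 8.1 m (single drainage).
U ≤ 60%: T_v = (π/4)·U² = (π/4)×0.46² = 0.16619.
t = T_v·H_d²/c_v = 0.16619×8.1²/5.2 = 2.097 years.

t ≈ 2.1 years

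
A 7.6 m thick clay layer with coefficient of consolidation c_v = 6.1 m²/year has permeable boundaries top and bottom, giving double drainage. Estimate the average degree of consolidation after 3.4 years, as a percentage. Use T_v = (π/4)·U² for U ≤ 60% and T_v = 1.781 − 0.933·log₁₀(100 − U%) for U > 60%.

Drainage path length: H_d = H/2 = 3.8 m (double drainage).
T_v = c_v·t/H_d² = 6.1×3.4/3.8² = 1.4363.
T_v = 1.4363 corresponds to the U > 60% branch:
U = 1 − 10^((1.781 − T_v)/0.933)/100 = 0.9766

U ≈ 97.7 %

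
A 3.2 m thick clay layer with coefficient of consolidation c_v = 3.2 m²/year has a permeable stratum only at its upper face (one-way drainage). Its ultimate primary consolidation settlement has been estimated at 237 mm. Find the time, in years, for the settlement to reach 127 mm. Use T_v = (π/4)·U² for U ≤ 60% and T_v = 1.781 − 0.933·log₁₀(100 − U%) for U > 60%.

t ≈ 0.722 years

Drainage path length: H_d = H = 3.2 m (single drainage).
U = S(t)/S_ult = 127/237 = 0.5359.
U ≤ 60%: T_v = (π/4)·U² = (π/4)×0.53586² = 0.22553.
t = T_v·H_d²/c_v = 0.22553×3.2²/3.2 = 0.7217 years.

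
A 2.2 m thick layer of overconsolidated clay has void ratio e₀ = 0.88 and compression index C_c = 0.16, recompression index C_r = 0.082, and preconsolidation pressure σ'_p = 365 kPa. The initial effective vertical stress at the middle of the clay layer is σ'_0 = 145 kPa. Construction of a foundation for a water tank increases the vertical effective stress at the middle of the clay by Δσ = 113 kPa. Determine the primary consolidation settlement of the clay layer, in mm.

Final effective stress: σ'_f = 145 + 113 = 258 kPa.
σ'_f = 258 ≤ σ'_p = 365 kPa, so the clay remains overconsolidated and only the recompression index applies:
S_c = C_r·H/(1+e₀)·log₁₀(σ'_f/σ'_0) = 0.082×2.2/1.88×log₁₀(258/145)
    = 0.095956 × 0.25025 = 0.02401 m

S_c ≈ 24 mm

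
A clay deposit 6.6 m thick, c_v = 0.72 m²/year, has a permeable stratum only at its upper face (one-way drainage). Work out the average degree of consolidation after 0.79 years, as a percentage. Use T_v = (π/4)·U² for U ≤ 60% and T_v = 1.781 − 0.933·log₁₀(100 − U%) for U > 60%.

U ≈ 12.9 %

Drainage path length: H_d = H = 6.6 m (single drainage).
T_v = c_v·t/H_d² = 0.72×0.79/6.6² = 0.013058.
T_v = 0.013058 corresponds to the U ≤ 60% branch:
U = √(4T_v/π) = 0.1289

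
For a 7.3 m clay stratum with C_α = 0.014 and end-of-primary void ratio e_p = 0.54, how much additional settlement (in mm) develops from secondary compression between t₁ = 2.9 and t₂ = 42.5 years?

S_s ≈ 77.4 mm

Secondary compression: S_s = C_α·H/(1+e_p)·log₁₀(t₂/t₁)
S_s = 0.014×7.3/(1+0.54)×log₁₀(42.5/2.9)
    = 0.06636 × 1.166 = 0.07738 m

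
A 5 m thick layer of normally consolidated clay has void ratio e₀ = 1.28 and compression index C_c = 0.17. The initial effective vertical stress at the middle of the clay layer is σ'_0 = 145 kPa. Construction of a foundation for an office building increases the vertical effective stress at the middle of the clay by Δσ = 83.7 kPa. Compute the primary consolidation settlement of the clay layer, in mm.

Final effective stress: σ'_f = σ'_0 + Δσ = 145 + 83.7 = 228.7 kPa.
Normally consolidated clay, so the full stress increment lies on the virgin compression line:
S_c = C_c·H/(1+e₀)·log₁₀(σ'_f/σ'_0) = 0.17×5/(1+1.28)×log₁₀(228.7/145)
    = 0.37281 × 0.1979 = 0.07378 m

S_c ≈ 73.8 mm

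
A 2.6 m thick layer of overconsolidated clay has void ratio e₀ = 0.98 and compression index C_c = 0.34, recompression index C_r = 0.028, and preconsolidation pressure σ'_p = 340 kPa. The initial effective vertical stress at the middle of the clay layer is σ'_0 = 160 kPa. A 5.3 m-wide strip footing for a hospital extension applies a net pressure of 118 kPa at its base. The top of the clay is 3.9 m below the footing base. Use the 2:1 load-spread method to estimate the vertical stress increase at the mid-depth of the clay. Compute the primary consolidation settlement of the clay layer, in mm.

S_c ≈ 5.05 mm

Mid-depth of clay below the footing base: z = 3.9 + 2.6/2 = 5.2 m.
Stress increase at mid-clay by the 2:1 spreading method:
Δσ = qB/(B+z) = 118×5.3/(5.3+5.2) = 59.562 kPa
Final effective stress: σ'_f = 160 + 59.562 = 219.56 kPa.
σ'_f = 219.56 ≤ σ'_p = 340 kPa, so the clay remains overconsolidated and only the recompression index applies:
S_c = C_r·H/(1+e₀)·log₁₀(σ'_f/σ'_0) = 0.028×2.6/1.98×log₁₀(219.56/160)
    = 0.036767 × 0.13743 = 0.005053 m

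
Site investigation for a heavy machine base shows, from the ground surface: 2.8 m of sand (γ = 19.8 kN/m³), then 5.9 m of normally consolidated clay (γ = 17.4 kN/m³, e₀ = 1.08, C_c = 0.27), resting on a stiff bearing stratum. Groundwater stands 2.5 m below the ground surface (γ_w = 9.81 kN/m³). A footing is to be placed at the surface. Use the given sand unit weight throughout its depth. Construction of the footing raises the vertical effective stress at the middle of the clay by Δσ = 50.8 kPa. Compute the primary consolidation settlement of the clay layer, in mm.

S_c ≈ 172 mm

Mid-depth of clay below the ground surface: z = 2.8 + 5.9/2 = 5.75 m.
Total vertical stress at mid-clay: σ_v = 19.8×2.8 + 17.4×2.95 = 106.77 kPa.
Pore pressure: u = 9.81×(5.75 − 2.5) = 31.883 kPa.
Initial effective stress: σ'_0 = σ_v − u = 106.77 − 31.883 = 74.887 kPa.
Final effective stress: σ'_f = σ'_0 + Δσ = 74.887 + 50.8 = 125.69 kPa.
Normally consolidated clay, so the full stress increment lies on the virgin compression line:
S_c = C_c·H/(1+e₀)·log₁₀(σ'_f/σ'_0) = 0.27×5.9/(1+1.08)×log₁₀(125.69/74.887)
    = 0.76587 × 0.22489 = 0.1722 m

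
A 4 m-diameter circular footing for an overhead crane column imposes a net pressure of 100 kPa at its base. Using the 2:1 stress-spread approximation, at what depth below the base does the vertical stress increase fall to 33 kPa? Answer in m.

2:1 spreading — at depth z the loaded area has grown by z in each plan dimension:
qD²/(D+z)² = Δσ_z ⇒ z = D(√(q/Δσ_z) − 1) = 4×(√(100/33) − 1) = 2.963 m

z ≈ 2.96 m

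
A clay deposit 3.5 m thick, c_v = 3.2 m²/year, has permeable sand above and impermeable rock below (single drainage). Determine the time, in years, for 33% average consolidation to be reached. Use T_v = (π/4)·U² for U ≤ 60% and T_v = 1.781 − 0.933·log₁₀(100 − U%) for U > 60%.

t ≈ 0.327 years

Drainage path length: H_d = H = 3.5 m (single drainage).
U ≤ 60%: T_v = (π/4)·U² = (π/4)×0.33² = 0.08553.
t = T_v·H_d²/c_v = 0.08553×3.5²/3.2 = 0.3274 years.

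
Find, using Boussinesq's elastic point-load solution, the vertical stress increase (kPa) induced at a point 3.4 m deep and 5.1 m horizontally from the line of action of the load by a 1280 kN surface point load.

Boussinesq vertical stress below a point load on an elastic half-space:
Δσ_z = 3P/(2πz²) · [1 + (r/z)²]^(−5/2)
r/z = 5.1/3.4 = 1.5; [1+(r/z)²]^(−5/2) = 0.052516.
Δσ_z = 3×1280/(2π×3.4²) × 0.052516 = 52.868 × 0.052516 = 2.776 kPa

Δσ_z ≈ 2.78 kPa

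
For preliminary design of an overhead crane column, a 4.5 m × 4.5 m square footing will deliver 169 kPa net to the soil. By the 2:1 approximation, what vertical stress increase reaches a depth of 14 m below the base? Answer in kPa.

Δσ_z ≈ 10 kPa

By the 2:1 method the load spreads at 1 horizontal : 2 vertical, so at depth z the loaded area has grown by z in each plan dimension:
Δσ = qBL/((B+z)(L+z)) = 169×4.5×4.5/((4.5+14)(4.5+14)) = 9.9993 kPa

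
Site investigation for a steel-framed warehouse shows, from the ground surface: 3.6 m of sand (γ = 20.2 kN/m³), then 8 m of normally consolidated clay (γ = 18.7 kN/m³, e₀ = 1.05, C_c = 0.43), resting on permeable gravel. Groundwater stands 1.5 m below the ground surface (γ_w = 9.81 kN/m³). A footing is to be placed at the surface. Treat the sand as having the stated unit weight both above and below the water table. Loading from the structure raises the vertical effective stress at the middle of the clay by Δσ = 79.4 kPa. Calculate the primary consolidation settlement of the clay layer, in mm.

Mid-depth of clay below the ground surface: z = 3.6 + 8/2 = 7.6 m.
Total vertical stress at mid-clay: σ_v = 20.2×3.6 + 18.7×4 = 147.52 kPa.
Pore pressure: u = 9.81×(7.6 − 1.5) = 59.841 kPa.
Initial effective stress: σ'_0 = σ_v − u = 147.52 − 59.841 = 87.679 kPa.
Final effective stress: σ'_f = σ'_0 + Δσ = 87.679 + 79.4 = 167.08 kPa.
Normally consolidated clay, so the full stress increment lies on the virgin compression line:
S_c = C_c·H/(1+e₀)·log₁₀(σ'_f/σ'_0) = 0.43×8/(1+1.05)×log₁₀(167.08/87.679)
    = 1.678 × 0.28003 = 0.4699 m

S_c ≈ 470 mm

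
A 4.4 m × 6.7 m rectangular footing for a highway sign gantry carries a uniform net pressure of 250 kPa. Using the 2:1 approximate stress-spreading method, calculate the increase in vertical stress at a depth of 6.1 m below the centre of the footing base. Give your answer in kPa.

By the 2:1 method the load spreads at 1 horizontal : 2 vertical, so at depth z the loaded area has grown by z in each plan dimension:
Δσ = qBL/((B+z)(L+z)) = 250×4.4×6.7/((4.4+6.1)(6.7+6.1)) = 54.836 kPa

Δσ_z ≈ 54.8 kPa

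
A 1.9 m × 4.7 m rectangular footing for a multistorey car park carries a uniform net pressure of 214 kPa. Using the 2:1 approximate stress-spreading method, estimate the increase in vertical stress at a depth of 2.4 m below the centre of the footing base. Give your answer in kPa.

By the 2:1 method the load spreads at 1 horizontal : 2 vertical, so at depth z the loaded area has grown by z in each plan dimension:
Δσ = qBL/((B+z)(L+z)) = 214×1.9×4.7/((1.9+2.4)(4.7+2.4)) = 62.595 kPa

Δσ_z ≈ 62.6 kPa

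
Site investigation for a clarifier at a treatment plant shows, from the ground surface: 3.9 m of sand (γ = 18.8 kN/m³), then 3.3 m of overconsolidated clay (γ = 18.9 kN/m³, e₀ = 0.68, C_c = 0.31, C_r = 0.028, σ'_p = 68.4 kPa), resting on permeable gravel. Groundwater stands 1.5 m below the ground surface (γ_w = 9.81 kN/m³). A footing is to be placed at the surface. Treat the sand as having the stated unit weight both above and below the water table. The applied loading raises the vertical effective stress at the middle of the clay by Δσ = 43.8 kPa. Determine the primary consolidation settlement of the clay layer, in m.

Mid-depth of clay below the ground surface: z = 3.9 + 3.3/2 = 5.55 m.
Total vertical stress at mid-clay: σ_v = 18.8×3.9 + 18.9×1.65 = 104.5 kPa.
Pore pressure: u = 9.81×(5.55 − 1.5) = 39.73 kPa.
Initial effective stress: σ'_0 = σ_v − u = 104.5 − 39.73 = 64.77 kPa.
Final effective stress: σ'_f = 64.77 + 43.8 = 108.57 kPa.
σ'_f = 108.57 > σ'_p = 68.4 kPa, so the stress path crosses the preconsolidation pressure — recompression up to σ'_p, then virgin compression beyond:
S_c = H/(1+e₀)·[C_r·log₁₀(σ'_p/σ'_0) + C_c·log₁₀(σ'_f/σ'_p)]
    = 3.3/1.68 × [0.028×log₁₀(68.4/64.77) + 0.31×log₁₀(108.57/68.4)]
    = 1.9643 × [0.0006631 + 0.062203] = 0.1235 m

S_c ≈ 0.123 m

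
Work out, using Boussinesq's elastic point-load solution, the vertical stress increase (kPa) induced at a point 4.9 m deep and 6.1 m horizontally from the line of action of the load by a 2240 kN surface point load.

Δσ_z ≈ 4.29 kPa

Boussinesq vertical stress below a point load on an elastic half-space:
Δσ_z = 3P/(2πz²) · [1 + (r/z)²]^(−5/2)
r/z = 6.1/4.9 = 1.2449; [1+(r/z)²]^(−5/2) = 0.096327.
Δσ_z = 3×2240/(2π×4.9²) × 0.096327 = 44.545 × 0.096327 = 4.291 kPa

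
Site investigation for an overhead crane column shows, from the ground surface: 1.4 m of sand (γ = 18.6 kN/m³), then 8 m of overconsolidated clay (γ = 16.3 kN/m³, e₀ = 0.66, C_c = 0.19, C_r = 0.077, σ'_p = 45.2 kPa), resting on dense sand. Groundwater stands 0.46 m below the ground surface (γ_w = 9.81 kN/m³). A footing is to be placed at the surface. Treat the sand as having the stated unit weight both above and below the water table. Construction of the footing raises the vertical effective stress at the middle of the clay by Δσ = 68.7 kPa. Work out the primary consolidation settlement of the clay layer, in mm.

S_c ≈ 368 mm

Mid-depth of clay below the ground surface: z = 1.4 + 8/2 = 5.4 m.
Total vertical stress at mid-clay: σ_v = 18.6×1.4 + 16.3×4 = 91.24 kPa.
Pore pressure: u = 9.81×(5.4 − 0.46) = 48.461 kPa.
Initial effective stress: σ'_0 = σ_v − u = 91.24 − 48.461 = 42.779 kPa.
Final effective stress: σ'_f = 42.779 + 68.7 = 111.48 kPa.
σ'_f = 111.48 > σ'_p = 45.2 kPa, so the stress path crosses the preconsolidation pressure — recompression up to σ'_p, then virgin compression beyond:
S_c = H/(1+e₀)·[C_r·log₁₀(σ'_p/σ'_0) + C_c·log₁₀(σ'_f/σ'_p)]
    = 8/1.66 × [0.077×log₁₀(45.2/42.779) + 0.19×log₁₀(111.48/45.2)]
    = 4.8193 × [0.0018409 + 0.074491] = 0.3679 m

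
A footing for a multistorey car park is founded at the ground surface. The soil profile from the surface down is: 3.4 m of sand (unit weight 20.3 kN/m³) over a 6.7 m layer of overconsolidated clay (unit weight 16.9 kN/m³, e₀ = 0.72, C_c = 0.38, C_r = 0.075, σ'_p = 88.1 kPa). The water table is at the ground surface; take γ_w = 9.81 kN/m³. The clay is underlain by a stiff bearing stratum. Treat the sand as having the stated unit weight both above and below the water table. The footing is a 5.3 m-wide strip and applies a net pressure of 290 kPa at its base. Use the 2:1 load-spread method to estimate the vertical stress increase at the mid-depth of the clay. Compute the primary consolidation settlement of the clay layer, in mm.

Mid-depth of clay below the ground surface: z = 3.4 + 6.7/2 = 6.75 m.
Total vertical stress at mid-clay: σ_v = 20.3×3.4 + 16.9×3.35 = 125.63 kPa.
Pore pressure: u = 9.81×(6.75 − 0) = 66.218 kPa.
Initial effective stress: σ'_0 = σ_v − u = 125.63 − 66.218 = 59.412 kPa.
Stress increase at mid-clay by the 2:1 spreading method:
Δσ = qB/(B+z) = 290×5.3/(5.3+6.75) = 127.55 kPa
Final effective stress: σ'_f = 59.412 + 127.55 = 186.96 kPa.
σ'_f = 186.96 > σ'_p = 88.1 kPa, so the stress path crosses the preconsolidation pressure — recompression up to σ'_p, then virgin compression beyond:
S_c = H/(1+e₀)·[C_r·log₁₀(σ'_p/σ'_0) + C_c·log₁₀(σ'_f/σ'_p)]
    = 6.7/1.72 × [0.075×log₁₀(88.1/59.412) + 0.38×log₁₀(186.96/88.1)]
    = 3.8953 × [0.012833 + 0.12417] = 0.5337 m

S_c ≈ 534 mm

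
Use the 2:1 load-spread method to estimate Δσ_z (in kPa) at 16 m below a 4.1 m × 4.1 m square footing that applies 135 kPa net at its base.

Δσ_z ≈ 5.62 kPa

By the 2:1 method the load spreads at 1 horizontal : 2 vertical, so at depth z the loaded area has grown by z in each plan dimension:
Δσ = qBL/((B+z)(L+z)) = 135×4.1×4.1/((4.1+16)(4.1+16)) = 5.6171 kPa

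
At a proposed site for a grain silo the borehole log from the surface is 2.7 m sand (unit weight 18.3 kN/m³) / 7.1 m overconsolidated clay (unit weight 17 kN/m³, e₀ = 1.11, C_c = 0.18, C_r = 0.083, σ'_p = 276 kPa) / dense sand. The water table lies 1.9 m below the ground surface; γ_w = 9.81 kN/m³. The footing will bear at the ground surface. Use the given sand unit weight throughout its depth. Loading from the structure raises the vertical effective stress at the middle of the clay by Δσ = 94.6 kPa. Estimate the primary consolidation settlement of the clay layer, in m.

S_c ≈ 0.107 m

Mid-depth of clay below the ground surface: z = 2.7 + 7.1/2 = 6.25 m.
Total vertical stress at mid-clay: σ_v = 18.3×2.7 + 17×3.55 = 109.76 kPa.
Pore pressure: u = 9.81×(6.25 − 1.9) = 42.673 kPa.
Initial effective stress: σ'_0 = σ_v − u = 109.76 − 42.673 = 67.087 kPa.
Final effective stress: σ'_f = 67.087 + 94.6 = 161.69 kPa.
σ'_f = 161.69 ≤ σ'_p = 276 kPa, so the clay remains overconsolidated and only the recompression index applies:
S_c = C_r·H/(1+e₀)·log₁₀(σ'_f/σ'_0) = 0.083×7.1/2.11×log₁₀(161.69/67.087)
    = 0.27929 × 0.38204 = 0.1067 m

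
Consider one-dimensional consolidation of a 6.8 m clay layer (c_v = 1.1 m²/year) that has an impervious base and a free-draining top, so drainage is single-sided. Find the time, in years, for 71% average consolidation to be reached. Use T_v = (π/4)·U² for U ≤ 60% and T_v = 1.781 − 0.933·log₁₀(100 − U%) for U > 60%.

t ≈ 17.5 years

Drainage path length: H_d = H = 6.8 m (single drainage).
U > 60%: T_v = 1.781 − 0.933·log₁₀(100 − 71) = 0.41658.
t = T_v·H_d²/c_v = 0.41658×6.8²/1.1 = 17.51 years.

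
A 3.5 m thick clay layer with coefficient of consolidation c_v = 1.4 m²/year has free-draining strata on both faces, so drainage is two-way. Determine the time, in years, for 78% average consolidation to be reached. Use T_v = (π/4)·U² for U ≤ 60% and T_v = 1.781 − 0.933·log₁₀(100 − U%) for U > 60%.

Drainage path length: H_d = H/2 = 1.75 m (double drainage).
U > 60%: T_v = 1.781 − 0.933·log₁₀(100 − 78) = 0.52852.
t = T_v·H_d²/c_v = 0.52852×1.75²/1.4 = 1.156 years.

t ≈ 1.16 years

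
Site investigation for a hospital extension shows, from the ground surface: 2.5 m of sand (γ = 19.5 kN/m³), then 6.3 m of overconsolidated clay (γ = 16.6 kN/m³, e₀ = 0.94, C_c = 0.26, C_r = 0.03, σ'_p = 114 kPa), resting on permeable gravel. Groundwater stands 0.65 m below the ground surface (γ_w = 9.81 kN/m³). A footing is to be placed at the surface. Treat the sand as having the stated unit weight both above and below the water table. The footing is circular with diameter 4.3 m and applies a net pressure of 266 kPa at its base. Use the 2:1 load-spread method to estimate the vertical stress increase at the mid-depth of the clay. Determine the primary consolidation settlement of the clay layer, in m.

S_c ≈ 0.0284 m

Mid-depth of clay below the ground surface: z = 2.5 + 6.3/2 = 5.65 m.
Total vertical stress at mid-clay: σ_v = 19.5×2.5 + 16.6×3.15 = 101.04 kPa.
Pore pressure: u = 9.81×(5.65 − 0.65) = 49.05 kPa.
Initial effective stress: σ'_0 = σ_v − u = 101.04 − 49.05 = 51.99 kPa.
Stress increase at mid-clay by the 2:1 spreading method:
Δσ ≈ qD²/(D+z)² = 266×4.3²/(4.3+5.65)² = 49.679 kPa
Final effective stress: σ'_f = 51.99 + 49.679 = 101.67 kPa.
σ'_f = 101.67 ≤ σ'_p = 114 kPa, so the clay remains overconsolidated and only the recompression index applies:
S_c = C_r·H/(1+e₀)·log₁₀(σ'_f/σ'_0) = 0.03×6.3/1.94×log₁₀(101.67/51.99)
    = 0.097422 × 0.29127 = 0.02838 m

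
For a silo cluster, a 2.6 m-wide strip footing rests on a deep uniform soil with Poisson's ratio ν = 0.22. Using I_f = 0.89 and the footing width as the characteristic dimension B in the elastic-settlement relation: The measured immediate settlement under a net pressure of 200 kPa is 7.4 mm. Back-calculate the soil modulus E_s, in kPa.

S_e = q·B·(1−ν²)/E_s · I_f  ⇒  E_s = q·B·(1−ν²)·I_f / S_e.
E_s = 200 × 2.6 × 0.9516 × 0.89 / 0.0074 = 59510 kPa

E_s ≈ 59500 kPa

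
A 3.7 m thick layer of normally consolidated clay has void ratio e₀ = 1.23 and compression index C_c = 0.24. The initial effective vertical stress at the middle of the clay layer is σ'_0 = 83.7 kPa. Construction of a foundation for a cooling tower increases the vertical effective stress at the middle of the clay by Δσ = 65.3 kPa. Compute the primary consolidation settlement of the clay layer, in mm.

S_c ≈ 99.7 mm

Final effective stress: σ'_f = σ'_0 + Δσ = 83.7 + 65.3 = 149 kPa.
Normally consolidated clay, so the full stress increment lies on the virgin compression line:
S_c = C_c·H/(1+e₀)·log₁₀(σ'_f/σ'_0) = 0.24×3.7/(1+1.23)×log₁₀(149/83.7)
    = 0.39821 × 0.25046 = 0.09974 m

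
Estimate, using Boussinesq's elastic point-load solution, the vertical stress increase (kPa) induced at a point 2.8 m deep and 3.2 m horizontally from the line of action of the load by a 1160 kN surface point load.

Boussinesq vertical stress below a point load on an elastic half-space:
Δσ_z = 3P/(2πz²) · [1 + (r/z)²]^(−5/2)
r/z = 3.2/2.8 = 1.1429; [1+(r/z)²]^(−5/2) = 0.12382.
Δσ_z = 3×1160/(2π×2.8²) × 0.12382 = 70.645 × 0.12382 = 8.747 kPa

Δσ_z ≈ 8.75 kPa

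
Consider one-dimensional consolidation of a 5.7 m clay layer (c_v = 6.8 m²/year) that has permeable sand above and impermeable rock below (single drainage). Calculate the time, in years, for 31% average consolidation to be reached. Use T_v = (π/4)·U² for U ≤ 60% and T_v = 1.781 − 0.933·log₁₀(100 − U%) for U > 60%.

Drainage path length: H_d = H = 5.7 m (single drainage).
U ≤ 60%: T_v = (π/4)·U² = (π/4)×0.31² = 0.075477.
t = T_v·H_d²/c_v = 0.075477×5.7²/6.8 = 0.3606 years.

t ≈ 0.361 years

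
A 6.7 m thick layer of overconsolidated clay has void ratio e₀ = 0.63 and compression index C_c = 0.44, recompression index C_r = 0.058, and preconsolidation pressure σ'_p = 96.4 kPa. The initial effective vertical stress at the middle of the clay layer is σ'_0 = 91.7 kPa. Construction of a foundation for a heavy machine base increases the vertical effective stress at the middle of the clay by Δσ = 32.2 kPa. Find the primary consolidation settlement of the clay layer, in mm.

S_c ≈ 202 mm

Final effective stress: σ'_f = 91.7 + 32.2 = 123.9 kPa.
σ'_f = 123.9 > σ'_p = 96.4 kPa, so the stress path crosses the preconsolidation pressure — recompression up to σ'_p, then virgin compression beyond:
S_c = H/(1+e₀)·[C_r·log₁₀(σ'_p/σ'_0) + C_c·log₁₀(σ'_f/σ'_p)]
    = 6.7/1.63 × [0.058×log₁₀(96.4/91.7) + 0.44×log₁₀(123.9/96.4)]
    = 4.1104 × [0.001259 + 0.047957] = 0.2023 m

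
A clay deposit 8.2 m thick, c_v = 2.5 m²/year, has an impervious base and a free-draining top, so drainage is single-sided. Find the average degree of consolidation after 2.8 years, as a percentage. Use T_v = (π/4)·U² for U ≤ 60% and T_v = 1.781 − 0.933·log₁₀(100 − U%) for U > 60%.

Drainage path length: H_d = H = 8.2 m (single drainage).
T_v = c_v·t/H_d² = 2.5×2.8/8.2² = 0.1041.
T_v = 0.1041 corresponds to the U ≤ 60% branch:
U = √(4T_v/π) = 0.3641

U ≈ 36.4 %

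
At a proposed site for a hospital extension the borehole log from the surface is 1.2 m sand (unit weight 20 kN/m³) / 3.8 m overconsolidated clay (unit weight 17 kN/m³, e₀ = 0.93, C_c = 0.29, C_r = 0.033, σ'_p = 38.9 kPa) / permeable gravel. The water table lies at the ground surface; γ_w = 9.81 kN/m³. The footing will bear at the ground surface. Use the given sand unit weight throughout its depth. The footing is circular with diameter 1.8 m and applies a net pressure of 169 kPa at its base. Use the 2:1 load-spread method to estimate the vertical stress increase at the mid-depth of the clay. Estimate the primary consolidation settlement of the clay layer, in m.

Mid-depth of clay below the ground surface: z = 1.2 + 3.8/2 = 3.1 m.
Total vertical stress at mid-clay: σ_v = 20×1.2 + 17×1.9 = 56.3 kPa.
Pore pressure: u = 9.81×(3.1 − 0) = 30.411 kPa.
Initial effective stress: σ'_0 = σ_v − u = 56.3 − 30.411 = 25.889 kPa.
Stress increase at mid-clay by the 2:1 spreading method:
Δσ ≈ qD²/(D+z)² = 169×1.8²/(1.8+3.1)² = 22.805 kPa
Final effective stress: σ'_f = 25.889 + 22.805 = 48.694 kPa.
σ'_f = 48.694 > σ'_p = 38.9 kPa, so the stress path crosses the preconsolidation pressure — recompression up to σ'_p, then virgin compression beyond:
S_c = H/(1+e₀)·[C_r·log₁₀(σ'_p/σ'_0) + C_c·log₁₀(σ'_f/σ'_p)]
    = 3.8/1.93 × [0.033×log₁₀(38.9/25.889) + 0.29×log₁₀(48.694/38.9)]
    = 1.9689 × [0.0058355 + 0.028282] = 0.06717 m

S_c ≈ 0.0672 m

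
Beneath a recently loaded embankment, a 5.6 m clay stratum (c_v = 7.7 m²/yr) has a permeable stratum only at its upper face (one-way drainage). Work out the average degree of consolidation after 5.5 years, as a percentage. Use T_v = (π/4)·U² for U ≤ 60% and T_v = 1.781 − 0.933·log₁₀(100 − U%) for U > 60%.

U ≈ 97.1 %

Drainage path length: H_d = H = 5.6 m (single drainage).
T_v = c_v·t/H_d² = 7.7×5.5/5.6² = 1.3504.
T_v = 1.3504 corresponds to the U > 60% branch:
U = 1 − 10^((1.781 − T_v)/0.933)/100 = 0.9711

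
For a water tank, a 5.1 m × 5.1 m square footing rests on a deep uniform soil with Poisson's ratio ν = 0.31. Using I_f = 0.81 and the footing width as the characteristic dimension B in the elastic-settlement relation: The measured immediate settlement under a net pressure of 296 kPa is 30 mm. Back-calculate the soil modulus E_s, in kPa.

S_e = q·B·(1−ν²)/E_s · I_f  ⇒  E_s = q·B·(1−ν²)·I_f / S_e.
E_s = 296 × 5.1 × 0.9039 × 0.81 / 0.03 = 36840 kPa

E_s ≈ 36800 kPa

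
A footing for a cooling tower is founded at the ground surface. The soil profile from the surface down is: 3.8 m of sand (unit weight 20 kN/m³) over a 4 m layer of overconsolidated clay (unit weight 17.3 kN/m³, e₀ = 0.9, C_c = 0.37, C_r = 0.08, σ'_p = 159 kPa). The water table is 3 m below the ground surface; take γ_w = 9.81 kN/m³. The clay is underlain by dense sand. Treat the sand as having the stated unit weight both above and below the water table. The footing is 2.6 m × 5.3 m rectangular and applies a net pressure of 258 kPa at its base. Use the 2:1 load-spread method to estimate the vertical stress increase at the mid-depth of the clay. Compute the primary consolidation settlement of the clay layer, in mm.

Mid-depth of clay below the ground surface: z = 3.8 + 4/2 = 5.8 m.
Total vertical stress at mid-clay: σ_v = 20×3.8 + 17.3×2 = 110.6 kPa.
Pore pressure: u = 9.81×(5.8 − 3) = 27.468 kPa.
Initial effective stress: σ'_0 = σ_v − u = 110.6 − 27.468 = 83.132 kPa.
Stress increase at mid-clay by the 2:1 spreading method:
Δσ = qBL/((B+z)(L+z)) = 258×2.6×5.3/((2.6+5.8)(5.3+5.8)) = 38.13 kPa
Final effective stress: σ'_f = 83.132 + 38.13 = 121.26 kPa.
σ'_f = 121.26 ≤ σ'_p = 159 kPa, so the clay remains overconsolidated and only the recompression index applies:
S_c = C_r·H/(1+e₀)·log₁₀(σ'_f/σ'_0) = 0.08×4/1.9×log₁₀(121.26/83.132)
    = 0.16842 × 0.16395 = 0.02761 m

S_c ≈ 27.6 mm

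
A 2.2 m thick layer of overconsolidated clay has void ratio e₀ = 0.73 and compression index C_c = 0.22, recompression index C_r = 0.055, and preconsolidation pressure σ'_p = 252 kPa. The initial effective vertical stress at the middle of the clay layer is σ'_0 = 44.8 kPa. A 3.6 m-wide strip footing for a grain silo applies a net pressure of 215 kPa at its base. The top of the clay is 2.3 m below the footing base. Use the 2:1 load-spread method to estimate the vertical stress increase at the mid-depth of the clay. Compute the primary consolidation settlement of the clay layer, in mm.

Mid-depth of clay below the footing base: z = 2.3 + 2.2/2 = 3.4 m.
Stress increase at mid-clay by the 2:1 spreading method:
Δσ = qB/(B+z) = 215×3.6/(3.6+3.4) = 110.57 kPa
Final effective stress: σ'_f = 44.8 + 110.57 = 155.37 kPa.
σ'_f = 155.37 ≤ σ'_p = 252 kPa, so the clay remains overconsolidated and only the recompression index applies:
S_c = C_r·H/(1+e₀)·log₁₀(σ'_f/σ'_0) = 0.055×2.2/1.73×log₁₀(155.37/44.8)
    = 0.069944 × 0.54009 = 0.03778 m

S_c ≈ 37.8 mm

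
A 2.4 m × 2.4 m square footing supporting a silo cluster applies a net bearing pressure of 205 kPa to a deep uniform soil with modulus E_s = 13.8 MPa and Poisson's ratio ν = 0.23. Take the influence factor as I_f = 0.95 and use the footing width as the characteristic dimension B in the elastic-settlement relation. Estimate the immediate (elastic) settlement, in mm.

Immediate (elastic) settlement: S_e = q·B·(1−ν²)/E_s · I_f.
E_s = 13.8 MPa = 13800 kPa.
S_e = 205 × 2.4 × (1 − 0.23²) / 13800 × 0.95
    = 205 × 2.4 × 0.9471 / 13800 × 0.95
    = 0.03208 m = 32.08 mm

S_e ≈ 32.1 mm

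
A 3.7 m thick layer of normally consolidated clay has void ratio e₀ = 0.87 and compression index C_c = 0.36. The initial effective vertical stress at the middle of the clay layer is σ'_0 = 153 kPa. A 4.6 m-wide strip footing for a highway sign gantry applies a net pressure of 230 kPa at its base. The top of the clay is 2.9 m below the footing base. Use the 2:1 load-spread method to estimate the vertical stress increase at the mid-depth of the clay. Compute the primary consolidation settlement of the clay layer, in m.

Mid-depth of clay below the footing base: z = 2.9 + 3.7/2 = 4.75 m.
Stress increase at mid-clay by the 2:1 spreading method:
Δσ = qB/(B+z) = 230×4.6/(4.6+4.75) = 113.16 kPa
Final effective stress: σ'_f = σ'_0 + Δσ = 153 + 113.16 = 266.16 kPa.
Normally consolidated clay, so the full stress increment lies on the virgin compression line:
S_c = C_c·H/(1+e₀)·log₁₀(σ'_f/σ'_0) = 0.36×3.7/(1+0.87)×log₁₀(266.16/153)
    = 0.7123 × 0.24045 = 0.1713 m

S_c ≈ 0.171 m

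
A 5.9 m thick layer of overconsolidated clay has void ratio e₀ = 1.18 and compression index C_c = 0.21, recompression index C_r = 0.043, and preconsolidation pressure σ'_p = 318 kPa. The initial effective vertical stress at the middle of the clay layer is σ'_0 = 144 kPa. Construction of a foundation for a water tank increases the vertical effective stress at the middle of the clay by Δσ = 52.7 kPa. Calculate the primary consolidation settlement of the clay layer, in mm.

S_c ≈ 15.8 mm

Final effective stress: σ'_f = 144 + 52.7 = 196.7 kPa.
σ'_f = 196.7 ≤ σ'_p = 318 kPa, so the clay remains overconsolidated and only the recompression index applies:
S_c = C_r·H/(1+e₀)·log₁₀(σ'_f/σ'_0) = 0.043×5.9/2.18×log₁₀(196.7/144)
    = 0.11638 × 0.13544 = 0.01576 m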